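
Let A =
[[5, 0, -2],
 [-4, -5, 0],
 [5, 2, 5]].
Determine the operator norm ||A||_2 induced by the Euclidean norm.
||A||_2 ≈ 9.3917 (= sqrt(largest eigenvalue of A^T A))

||A||_2 = sigma_max(A) = sqrt(lambda_max(A^T A)). Form the symmetric matrix M = A^T A =
[[66, 30, 15],
 [30, 29, 10],
 [15, 10, 29]].
Its characteristic polynomial (trace, sum of principal 2x2 minors, determinant of M give the coefficients) is
  p(λ) = det(λ I - M) = λ^3 - 124λ^2 + 3444λ - 25281.
No integer candidate from the rational root theorem (±divisors of 25281) is a root, so the roots are irrational. The cubic discriminant is Δ = 3251139525 > 0, so there are three distinct real roots. p(12) = -81 and p(13) = 732 have opposite signs, so a root lies in (12, 13); Newton's method refines it to λ ≈ 12.0908. p(23) = 502 and p(24) = -225 have opposite signs, so a root lies in (23, 24); Newton's method refines it to λ ≈ 23.7057. p(88) = -993 and p(89) = 4000 have opposite signs, so a root lies in (88, 89); Newton's method refines it to λ ≈ 88.2035. Check (Vieta): the three roots sum to 124, matching tr M = 124.
So the eigenvalues of A^T A are ≈ 12.0908, 23.7057, 88.2035 (all ≥ 0, as they must be for A^T A). The largest is λ_max ≈ 88.2035, hence ||A||_2 = sqrt(λ_max) ≈ 9.3917.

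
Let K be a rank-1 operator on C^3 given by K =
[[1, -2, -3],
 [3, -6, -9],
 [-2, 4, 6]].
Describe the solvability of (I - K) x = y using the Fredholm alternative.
(I - K) is singular (det(I - K) = 0, i.e. 1 ∈ sigma(K)). (I - K) x = y is solvable iff y ⊥ ker((I - K)^*) = span{(1, -2, -3)}, i.e. iff y_1 - 2y_2 - 3y_3 = 0. When solvable, the solutions are x = y + c·(1, 3, -2), c arbitrary (ker(I - K) = span{(1, 3, -2)}, dimension 1).

K has rank 1, so it is an outer product K = u v^T: every row of K is a multiple of one row vector. Reading off the entries, u = (1, 3, -2) and v = (1, -2, -3) (row i of K equals u_i·v^T). A rank-one matrix u v^T satisfies K u = u (v·u) and kills the (2)-dimensional subspace v^⊥, so its characteristic polynomial is lambda^2 (lambda - v·u) with v·u = tr K = 1. Hence the eigenvalues of I - K are 1 (multiplicity 2) and 1 - (1) = 0, so det(I - K) = 0. (Direct check: I - K =
[[0, 2, 3],
 [-3, 7, 9],
 [2, -4, -5]]
has determinant 0.) So 1 is an eigenvalue of K and (I - K) is not invertible. The finite-dimensional Fredholm alternative says: either (I - K) is invertible, or ker(I - K) ≠ {0} and then range(I - K) = ker((I - K)^*)^⊥, with dim ker(I - K) = dim ker((I - K)^*). We are in the second case, so we need both kernels. Kernel of I - K: (I - K) u = u - u (v·u) = u - u = 0, so ker(I - K) = span{u} = span{(1, 3, -2)} (it is exactly 1-dimensional because rank(I - K) = 2). Kernel of the adjoint: K is real, so (I - K)^* = I - K^T = I - v u^T, and (I - v u^T) v = v - v (u·v) = 0; hence ker((I - K)^*) = span{v} = span{(1, -2, -3)}. Therefore (I - K) x = y is solvable iff <y, v> = 0, i.e. iff y_1 - 2y_2 - 3y_3 = 0. When this holds, K y = u (v·y) = 0, so (I - K) y = y and x = y is a particular solution; the full solution set is the line x = y + c·u = y + c·(1, 3, -2), c ∈ C.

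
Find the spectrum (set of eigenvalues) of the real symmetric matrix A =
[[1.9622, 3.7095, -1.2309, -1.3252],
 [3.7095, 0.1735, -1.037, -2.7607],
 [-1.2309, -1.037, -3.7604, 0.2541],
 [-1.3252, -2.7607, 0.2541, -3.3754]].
sigma(A) ≈ {-5, -4, -2, 6}

A is real symmetric, so its spectrum consists of real eigenvalues. Expanding the characteristic polynomial of the displayed matrix gives
  det(λ I - A) = p(λ) = λ^4 + (5)λ^3 + (-28)λ^2 + (-188.0034)λ + (-240.0118).
Solving p(λ) = 0 yields eigenvalues ≈ -5, -4, -2, 6. (A is shown rounded to 4 decimals, so these recover the underlying integer eigenvalues to within that precision.)
Verification: the trace of A = -5 equals the sum of eigenvalues -5, and det(A) ≈ -240.0118 matches the eigenvalue product -240.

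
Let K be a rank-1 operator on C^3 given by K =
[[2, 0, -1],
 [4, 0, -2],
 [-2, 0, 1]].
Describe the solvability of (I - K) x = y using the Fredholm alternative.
(I - K) is invertible (det(I - K) = -2 ≠ 0), so for every y in C^3 the equation (I - K) x = y has a unique solution.

K has rank 1, so it is an outer product K = u v^T: every row of K is a multiple of one row vector. Reading off the entries, u = (1, 2, -1) and v = (2, 0, -1) (row i of K equals u_i·v^T). A rank-one matrix u v^T satisfies K u = u (v·u) and kills the (2)-dimensional subspace v^⊥, so its characteristic polynomial is lambda^2 (lambda - v·u) with v·u = tr K = 3. Hence the eigenvalues of I - K are 1 (multiplicity 2) and 1 - (3) = -2, so det(I - K) = -2. (Direct check: I - K =
[[-1, 0, 1],
 [-4, 1, 2],
 [2, 0, 0]]
has determinant -2.) The finite-dimensional Fredholm alternative says: either (I - K) is invertible, or ker(I - K) ≠ {0} and then range(I - K) = ker((I - K)^*)^⊥, with dim ker(I - K) = dim ker((I - K)^*). Since det(I - K) ≠ 0, 1 is not an eigenvalue of K and ker(I - K) = {0}, so we are in the first case: for every y there is a unique x = (I - K)^(-1) y. Explicitly, by the Sherman–Morrison formula, (I - u v^T)^(-1) = I + u v^T/(1 - v·u), i.e. (I - K)^(-1) = I + K/(-2).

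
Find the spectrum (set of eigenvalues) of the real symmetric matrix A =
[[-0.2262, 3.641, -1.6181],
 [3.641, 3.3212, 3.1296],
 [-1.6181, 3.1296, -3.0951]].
sigma(A) ≈ {-6, 0, 6}

A is real symmetric, so its spectrum consists of real eigenvalues. Expanding the characteristic polynomial of the displayed matrix gives
  det(λ I - A) = p(λ) = λ^3 + (0)λ^2 + (-36)λ + (0).
Solving p(λ) = 0 yields eigenvalues ≈ -6, 0, 6. (A is shown rounded to 4 decimals, so these recover the underlying integer eigenvalues to within that precision.)
Verification: the trace of A = 0 equals the sum of eigenvalues 0, and det(A) ≈ 0.0003 matches the eigenvalue product 0.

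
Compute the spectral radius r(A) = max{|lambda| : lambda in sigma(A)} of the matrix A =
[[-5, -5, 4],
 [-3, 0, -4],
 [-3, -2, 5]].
r(A) ≈ 6.8133

The eigenvalues of A are the roots of its characteristic polynomial. With M = A (coefficients from the trace, the sum of principal 2x2 minors, and det A):
  p(λ) = det(λ I - M) = λ^3 - 36λ + 71.
No integer candidate from the rational root theorem (±divisors of 71) is a root, so the roots are irrational. The cubic discriminant is Δ = 50517 > 0, so there are three distinct real roots. p(-7) = -20 and p(-6) = 71 have opposite signs, so a root lies in (-7, -6); Newton's method refines it to λ ≈ -6.8133. p(2) = 7 and p(3) = -10 have opposite signs, so a root lies in (2, 3); Newton's method refines it to λ ≈ 2.3183. p(4) = -9 and p(5) = 16 have opposite signs, so a root lies in (4, 5); Newton's method refines it to λ ≈ 4.4949. Check (Vieta): the three roots sum to 0, matching tr M = 0.
Thus the eigenvalues (to 4 decimals) are -6.8133 (modulus 6.8133); 2.3183 (modulus 2.3183); 4.4949 (modulus 4.4949). The spectral radius is the largest modulus: r(A) ≈ 6.8133. (Cross-check: r(A) ≤ ||A||_2 ≈ 9.9926; equality holds whenever A is normal, though it can also hold for some non-normal A.)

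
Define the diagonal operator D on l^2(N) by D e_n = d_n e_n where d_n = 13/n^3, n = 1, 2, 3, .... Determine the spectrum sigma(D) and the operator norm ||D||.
sigma(D) = {13/n^3 : n ≥ 1} ∪ {0}; ||D|| = 13

A bounded diagonal operator on l^2 with diagonal entries d_n has spectrum equal to the closure of {d_n : n ≥ 1}: every d_n is an eigenvalue (with eigenvector e_n), so {d_n} ⊂ sigma(D); the spectrum is closed, so its closure is too; and for lambda not in the closure, (D - lambda I) has bounded inverse (the diagonal entries 1/(d_n - lambda) are bounded). For our sequence d_n = 13/n^3, n = 1, 2, 3, ...:
  - {d_n} = {13/n^3 : n ≥ 1}; the only limit point is 0
  - closure = {13/n^3 : n ≥ 1} ∪ {0}
For the norm: a diagonal operator has ||D|| = sup_n |d_n|. Here d_n = 13/n^3 is positive and decreasing, so sup_n |d_n| = d_1 = 13. So ||D|| = 13.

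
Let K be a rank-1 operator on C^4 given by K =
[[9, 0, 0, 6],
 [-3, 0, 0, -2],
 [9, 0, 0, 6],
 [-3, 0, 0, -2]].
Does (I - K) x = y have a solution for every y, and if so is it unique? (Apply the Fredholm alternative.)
(I - K) is invertible (det(I - K) = -6 ≠ 0), so for every y in C^4 the equation (I - K) x = y has a unique solution.

K has rank 1, so it is an outer product K = u v^T: every row of K is a multiple of one row vector. Reading off the entries, u = (3, -1, 3, -1) and v = (3, 0, 0, 2) (row i of K equals u_i·v^T). A rank-one matrix u v^T satisfies K u = u (v·u) and kills the (3)-dimensional subspace v^⊥, so its characteristic polynomial is lambda^3 (lambda - v·u) with v·u = tr K = 7. Hence the eigenvalues of I - K are 1 (multiplicity 3) and 1 - (7) = -6, so det(I - K) = -6. (Direct check: I - K =
[[-8, 0, 0, -6],
 [3, 1, 0, 2],
 [-9, 0, 1, -6],
 [3, 0, 0, 3]]
has determinant -6.) The finite-dimensional Fredholm alternative says: either (I - K) is invertible, or ker(I - K) ≠ {0} and then range(I - K) = ker((I - K)^*)^⊥, with dim ker(I - K) = dim ker((I - K)^*). Since det(I - K) ≠ 0, 1 is not an eigenvalue of K and ker(I - K) = {0}, so we are in the first case: for every y there is a unique x = (I - K)^(-1) y. Explicitly, by the Sherman–Morrison formula, (I - u v^T)^(-1) = I + u v^T/(1 - v·u), i.e. (I - K)^(-1) = I + K/(-6).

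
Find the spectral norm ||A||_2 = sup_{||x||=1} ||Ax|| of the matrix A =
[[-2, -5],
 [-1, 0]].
||A||_2 = sqrt((30 + sqrt(800))/2) ≈ 5.3983 (= sqrt(largest eigenvalue of A^T A))

||A||_2 = sigma_max(A) = sqrt(lambda_max(A^T A)). Form the symmetric matrix M = A^T A =
[[5, 10],
 [10, 25]].
Its characteristic polynomial (trace, determinant of M give the coefficients) is
  p(λ) = det(λ I - M) = λ^2 - 30λ + 25.
For λ^2 - 30λ + 25 the discriminant is 800. It is nonnegative but not a perfect square, so the roots are real and irrational: λ = (30 ± sqrt(800))/2 ≈ 29.1421, 0.8579.
So the eigenvalues of A^T A are ≈ 0.8579, 29.1421 (all ≥ 0, as they must be for A^T A). The largest is λ_max = (30 + sqrt(800))/2 ≈ 29.1421, hence ||A||_2 = sqrt(λ_max) = sqrt((30 + sqrt(800))/2) ≈ 5.3983.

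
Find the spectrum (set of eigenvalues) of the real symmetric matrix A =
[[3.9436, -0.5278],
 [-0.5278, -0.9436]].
sigma(A) ≈ {-1, 4}

A is real symmetric, so its spectrum consists of real eigenvalues. Expanding the characteristic polynomial of the displayed matrix gives
  det(λ I - A) = p(λ) = λ^2 + (-3)λ + (-4).
Solving p(λ) = 0 yields eigenvalues ≈ -1, 4. (A is shown rounded to 4 decimals, so these recover the underlying integer eigenvalues to within that precision.)
Verification: the trace of A = 3 equals the sum of eigenvalues 3, and det(A) ≈ -3.9998 matches the eigenvalue product -4.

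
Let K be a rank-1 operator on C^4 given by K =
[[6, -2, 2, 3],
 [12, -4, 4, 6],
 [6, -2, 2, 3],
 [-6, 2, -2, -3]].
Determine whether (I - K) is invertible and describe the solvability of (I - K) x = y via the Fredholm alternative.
(I - K) is singular (det(I - K) = 0, i.e. 1 ∈ sigma(K)). (I - K) x = y is solvable iff y ⊥ ker((I - K)^*) = span{(6, -2, 2, 3)}, i.e. iff 6y_1 - 2y_2 + 2y_3 + 3y_4 = 0. When solvable, the solutions are x = y + c·(1, 2, 1, -1), c arbitrary (ker(I - K) = span{(1, 2, 1, -1)}, dimension 1).

K has rank 1, so it is an outer product K = u v^T: every row of K is a multiple of one row vector. Reading off the entries, u = (1, 2, 1, -1) and v = (6, -2, 2, 3) (row i of K equals u_i·v^T). A rank-one matrix u v^T satisfies K u = u (v·u) and kills the (3)-dimensional subspace v^⊥, so its characteristic polynomial is lambda^3 (lambda - v·u) with v·u = tr K = 1. Hence the eigenvalues of I - K are 1 (multiplicity 3) and 1 - (1) = 0, so det(I - K) = 0. (Direct check: I - K =
[[-5, 2, -2, -3],
 [-12, 5, -4, -6],
 [-6, 2, -1, -3],
 [6, -2, 2, 4]]
has determinant 0.) So 1 is an eigenvalue of K and (I - K) is not invertible. The finite-dimensional Fredholm alternative says: either (I - K) is invertible, or ker(I - K) ≠ {0} and then range(I - K) = ker((I - K)^*)^⊥, with dim ker(I - K) = dim ker((I - K)^*). We are in the second case, so we need both kernels. Kernel of I - K: (I - K) u = u - u (v·u) = u - u = 0, so ker(I - K) = span{u} = span{(1, 2, 1, -1)} (it is exactly 1-dimensional because rank(I - K) = 3). Kernel of the adjoint: K is real, so (I - K)^* = I - K^T = I - v u^T, and (I - v u^T) v = v - v (u·v) = 0; hence ker((I - K)^*) = span{v} = span{(6, -2, 2, 3)}. Therefore (I - K) x = y is solvable iff <y, v> = 0, i.e. iff 6y_1 - 2y_2 + 2y_3 + 3y_4 = 0. When this holds, K y = u (v·y) = 0, so (I - K) y = y and x = y is a particular solution; the full solution set is the line x = y + c·u = y + c·(1, 2, 1, -1), c ∈ C.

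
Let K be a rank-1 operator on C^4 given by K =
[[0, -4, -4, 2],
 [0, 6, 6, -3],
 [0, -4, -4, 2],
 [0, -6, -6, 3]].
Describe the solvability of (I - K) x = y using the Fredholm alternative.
(I - K) is invertible (det(I - K) = -4 ≠ 0), so for every y in C^4 the equation (I - K) x = y has a unique solution.

K has rank 1, so it is an outer product K = u v^T: every row of K is a multiple of one row vector. Reading off the entries, u = (2, -3, 2, 3) and v = (0, -2, -2, 1) (row i of K equals u_i·v^T). A rank-one matrix u v^T satisfies K u = u (v·u) and kills the (3)-dimensional subspace v^⊥, so its characteristic polynomial is lambda^3 (lambda - v·u) with v·u = tr K = 5. Hence the eigenvalues of I - K are 1 (multiplicity 3) and 1 - (5) = -4, so det(I - K) = -4. (Direct check: I - K =
[[1, 4, 4, -2],
 [0, -5, -6, 3],
 [0, 4, 5, -2],
 [0, 6, 6, -2]]
has determinant -4.) The finite-dimensional Fredholm alternative says: either (I - K) is invertible, or ker(I - K) ≠ {0} and then range(I - K) = ker((I - K)^*)^⊥, with dim ker(I - K) = dim ker((I - K)^*). Since det(I - K) ≠ 0, 1 is not an eigenvalue of K and ker(I - K) = {0}, so we are in the first case: for every y there is a unique x = (I - K)^(-1) y. Explicitly, by the Sherman–Morrison formula, (I - u v^T)^(-1) = I + u v^T/(1 - v·u), i.e. (I - K)^(-1) = I + K/(-4).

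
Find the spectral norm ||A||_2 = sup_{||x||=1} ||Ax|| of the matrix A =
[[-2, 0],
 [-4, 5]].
||A||_2 = sqrt((45 + sqrt(1625))/2) ≈ 6.5311 (= sqrt(largest eigenvalue of A^T A))

||A||_2 = sigma_max(A) = sqrt(lambda_max(A^T A)). Form the symmetric matrix M = A^T A =
[[20, -20],
 [-20, 25]].
Its characteristic polynomial (trace, determinant of M give the coefficients) is
  p(λ) = det(λ I - M) = λ^2 - 45λ + 100.
For λ^2 - 45λ + 100 the discriminant is 1625. It is nonnegative but not a perfect square, so the roots are real and irrational: λ = (45 ± sqrt(1625))/2 ≈ 42.6556, 2.3444.
So the eigenvalues of A^T A are ≈ 2.3444, 42.6556 (all ≥ 0, as they must be for A^T A). The largest is λ_max = (45 + sqrt(1625))/2 ≈ 42.6556, hence ||A||_2 = sqrt(λ_max) = sqrt((45 + sqrt(1625))/2) ≈ 6.5311.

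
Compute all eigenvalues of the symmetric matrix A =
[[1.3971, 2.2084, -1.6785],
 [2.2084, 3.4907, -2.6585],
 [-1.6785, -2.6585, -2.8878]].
sigma(A) ≈ {-4, 0, 6}

A is real symmetric, so its spectrum consists of real eigenvalues. Expanding the characteristic polynomial of the displayed matrix gives
  det(λ I - A) = p(λ) = λ^3 + (-2)λ^2 + (-24)λ + (0).
Solving p(λ) = 0 yields eigenvalues ≈ -4, 0, 6. (A is shown rounded to 4 decimals, so these recover the underlying integer eigenvalues to within that precision.)
Verification: the trace of A = 2 equals the sum of eigenvalues 2, and det(A) ≈ 0.0008 matches the eigenvalue product 0.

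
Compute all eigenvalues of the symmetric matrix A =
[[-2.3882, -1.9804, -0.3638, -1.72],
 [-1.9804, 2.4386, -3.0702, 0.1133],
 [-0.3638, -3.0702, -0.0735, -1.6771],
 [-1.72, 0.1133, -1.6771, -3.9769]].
sigma(A) ≈ {-6, -2, -1, 5}

A is real symmetric, so its spectrum consists of real eigenvalues. Expanding the characteristic polynomial of the displayed matrix gives
  det(λ I - A) = p(λ) = λ^4 + (4)λ^3 + (-25)λ^2 + (-88)λ + (-60).
Solving p(λ) = 0 yields eigenvalues ≈ -6, -2, -1, 5. (A is shown rounded to 4 decimals, so these recover the underlying integer eigenvalues to within that precision.)
Verification: the trace of A = -4 equals the sum of eigenvalues -4, and det(A) ≈ -60.0001 matches the eigenvalue product -60.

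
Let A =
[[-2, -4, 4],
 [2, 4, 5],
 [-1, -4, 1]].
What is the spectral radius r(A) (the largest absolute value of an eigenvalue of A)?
r(A) ≈ 5.5552

The eigenvalues of A are the roots of its characteristic polynomial. With M = A (coefficients from the trace, the sum of principal 2x2 minors, and det A):
  p(λ) = det(λ I - M) = λ^3 - 3λ^2 + 26λ + 36.
No integer candidate from the rational root theorem (±divisors of 36) is a root, so the roots are irrational. The cubic discriminant is Δ = -145868 < 0, so there is one real root and a complex-conjugate pair. p(-2) = -36 and p(-1) = 6 have opposite signs, so a root lies in (-2, -1); Newton's method refines it to λ ≈ -1.1665. Dividing out (λ - (-1.1665)) leaves approximately λ^2 - 4.1665λ + 30.8604. For λ^2 - 4.1665λ + 30.8604 the discriminant is -106.0817. It is negative, so the remaining roots are the complex-conjugate pair λ ≈ 2.0833 ± 5.1498i. Their product equals the constant term, so |λ|^2 ≈ 30.8604 and |λ| ≈ 5.5552.
Thus the eigenvalues (to 4 decimals) are -1.1665 (modulus 1.1665); 2.0833 ± 5.1498i (modulus 5.5552). The spectral radius is the largest modulus: r(A) ≈ 5.5552. (Cross-check: r(A) ≤ ||A||_2 ≈ 7.5129; equality holds whenever A is normal, though it can also hold for some non-normal A.)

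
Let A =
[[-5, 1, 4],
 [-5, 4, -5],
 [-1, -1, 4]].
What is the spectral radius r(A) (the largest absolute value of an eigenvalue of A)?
r(A) = (6 + sqrt(44))/2 ≈ 6.3166

The eigenvalues of A are the roots of its characteristic polynomial. With M = A (coefficients from the trace, the sum of principal 2x2 minors, and det A):
  p(λ) = det(λ I - M) = λ^3 - 3λ^2 - 20λ - 6.
By the rational root theorem any rational root is an integer divisor of 6. Testing λ = -3: p(-3) = -27 - 27 + 60 - 6 = 0, so λ = -3 is a root. Dividing out (λ + 3) leaves p(λ) = (λ + 3)(λ^2 - 6λ - 2). For λ^2 - 6λ - 2 the discriminant is 44. It is nonnegative but not a perfect square, so the roots are real and irrational: λ = (6 ± sqrt(44))/2 ≈ 6.3166, -0.3166.
Thus the eigenvalues (to 4 decimals) are 6.3166 (modulus 6.3166); -0.3166 (modulus 0.3166); -3 (modulus 3). The spectral radius is the largest modulus: r(A) = (6 + sqrt(44))/2 ≈ 6.3166. (Cross-check: r(A) ≤ ||A||_2 ≈ 8.5307; equality holds whenever A is normal, though it can also hold for some non-normal A.)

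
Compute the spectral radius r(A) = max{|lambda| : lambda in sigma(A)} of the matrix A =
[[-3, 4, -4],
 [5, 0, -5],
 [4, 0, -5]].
r(A) = 5

The eigenvalues of A are the roots of its characteristic polynomial. With M = A (coefficients from the trace, the sum of principal 2x2 minors, and det A):
  p(λ) = det(λ I - M) = λ^3 + 8λ^2 + 11λ - 20.
By the rational root theorem any rational root is an integer divisor of 20. Testing λ = -5: p(-5) = -125 + 200 - 55 - 20 = 0, so λ = -5 is a root. Dividing out (λ + 5) leaves p(λ) = (λ + 5)(λ^2 + 3λ - 4). For λ^2 + 3λ - 4 the discriminant is 25. It is a perfect square (5^2), so the roots are rational: λ = (-3 ± 5)/2 = 1, -4.
Thus the eigenvalues (to 4 decimals) are 1 (modulus 1); -4 (modulus 4); -5 (modulus 5). The spectral radius is the largest modulus: r(A) = 5. (Cross-check: r(A) ≤ ||A||_2 ≈ 9.6089; equality holds whenever A is normal, though it can also hold for some non-normal A.)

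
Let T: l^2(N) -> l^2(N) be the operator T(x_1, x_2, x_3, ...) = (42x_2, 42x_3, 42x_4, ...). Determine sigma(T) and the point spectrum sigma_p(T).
sigma(T) = closed disk {z in C : |z| ≤ 42}; sigma_p(T) = open disk {z in C : |z| < 42}

Note T = 42·V where V is the unit left shift (V x)_k = x_{k+1}; so sigma(T) = 42·sigma(V) and ||T|| = 42||V||. ||T x||^2 = 1764sum_{k≥2} |x_k|^2 ≤ 1764||x||^2, with equality on {x : x_1 = 0}, so ||T|| = 42. For any lambda with |lambda| < 42, set r = lambda/42 (|r| < 1); the vector x = (1, r, r^2, ...) is in l^2 and satisfies T x = 42(r, r^2, ...) = lambda x, so lambda is an eigenvalue. On the boundary |lambda| = 42 the geometric series diverges, so no l^2 eigenvector exists, but these lambda lie in the approximate point spectrum. Hence sigma(T) is the closed disk of radius 42 and sigma_p(T) is the open disk.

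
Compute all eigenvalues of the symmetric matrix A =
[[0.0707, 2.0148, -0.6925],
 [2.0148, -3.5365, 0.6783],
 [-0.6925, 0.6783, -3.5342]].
sigma(A) ≈ {-5, -3, 1}

A is real symmetric, so its spectrum consists of real eigenvalues. Expanding the characteristic polynomial of the displayed matrix gives
  det(λ I - A) = p(λ) = λ^3 + (7)λ^2 + (7)λ + (-15.0011).
Solving p(λ) = 0 yields eigenvalues ≈ -5, -3, 1. (A is shown rounded to 4 decimals, so these recover the underlying integer eigenvalues to within that precision.)
Verification: the trace of A = -7 equals the sum of eigenvalues -7, and det(A) ≈ 15.0011 matches the eigenvalue product 15.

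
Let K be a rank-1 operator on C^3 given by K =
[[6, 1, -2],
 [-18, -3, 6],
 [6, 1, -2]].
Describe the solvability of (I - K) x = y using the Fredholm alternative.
(I - K) is singular (det(I - K) = 0, i.e. 1 ∈ sigma(K)). (I - K) x = y is solvable iff y ⊥ ker((I - K)^*) = span{(6, 1, -2)}, i.e. iff 6y_1 + y_2 - 2y_3 = 0. When solvable, the solutions are x = y + c·(1, -3, 1), c arbitrary (ker(I - K) = span{(1, -3, 1)}, dimension 1).

K has rank 1, so it is an outer product K = u v^T: every row of K is a multiple of one row vector. Reading off the entries, u = (1, -3, 1) and v = (6, 1, -2) (row i of K equals u_i·v^T). A rank-one matrix u v^T satisfies K u = u (v·u) and kills the (2)-dimensional subspace v^⊥, so its characteristic polynomial is lambda^2 (lambda - v·u) with v·u = tr K = 1. Hence the eigenvalues of I - K are 1 (multiplicity 2) and 1 - (1) = 0, so det(I - K) = 0. (Direct check: I - K =
[[-5, -1, 2],
 [18, 4, -6],
 [-6, -1, 3]]
has determinant 0.) So 1 is an eigenvalue of K and (I - K) is not invertible. The finite-dimensional Fredholm alternative says: either (I - K) is invertible, or ker(I - K) ≠ {0} and then range(I - K) = ker((I - K)^*)^⊥, with dim ker(I - K) = dim ker((I - K)^*). We are in the second case, so we need both kernels. Kernel of I - K: (I - K) u = u - u (v·u) = u - u = 0, so ker(I - K) = span{u} = span{(1, -3, 1)} (it is exactly 1-dimensional because rank(I - K) = 2). Kernel of the adjoint: K is real, so (I - K)^* = I - K^T = I - v u^T, and (I - v u^T) v = v - v (u·v) = 0; hence ker((I - K)^*) = span{v} = span{(6, 1, -2)}. Therefore (I - K) x = y is solvable iff <y, v> = 0, i.e. iff 6y_1 + y_2 - 2y_3 = 0. When this holds, K y = u (v·y) = 0, so (I - K) y = y and x = y is a particular solution; the full solution set is the line x = y + c·u = y + c·(1, -3, 1), c ∈ C.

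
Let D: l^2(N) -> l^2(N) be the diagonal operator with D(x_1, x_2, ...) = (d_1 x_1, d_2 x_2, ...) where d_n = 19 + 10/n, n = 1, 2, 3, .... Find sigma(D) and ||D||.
sigma(D) = {19 + 10/n : n ≥ 1} ∪ {19}; ||D|| = 29

A bounded diagonal operator on l^2 with diagonal entries d_n has spectrum equal to the closure of {d_n : n ≥ 1}: every d_n is an eigenvalue (with eigenvector e_n), so {d_n} ⊂ sigma(D); the spectrum is closed, so its closure is too; and for lambda not in the closure, (D - lambda I) has bounded inverse (the diagonal entries 1/(d_n - lambda) are bounded). For our sequence d_n = 19 + 10/n, n = 1, 2, 3, ...:
  - {d_n} = {19 + 10/n : n ≥ 1}; the only limit point is 19
  - closure = {19 + 10/n : n ≥ 1} ∪ {19}
For the norm: a diagonal operator has ||D|| = sup_n |d_n|. Here d_n = 19 + 10/n is positive and decreasing, so sup_n |d_n| = d_1 = 19 + 10 = 29. So ||D|| = 29.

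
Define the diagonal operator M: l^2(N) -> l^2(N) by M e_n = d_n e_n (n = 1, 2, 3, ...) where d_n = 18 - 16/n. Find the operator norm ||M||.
||M|| = 18

For a diagonal operator on l^2 with entries d_n, ||M|| = sup_n |d_n|. Here d_1 = 2, d_2 = 10, ..., and d_n = 18 - 16/n increases monotonically toward 18. All terms lie in [2, 18), so |d_n| = d_n and the supremum is the limit 18, which is not attained by any individual d_n. Hence ||M|| = 18.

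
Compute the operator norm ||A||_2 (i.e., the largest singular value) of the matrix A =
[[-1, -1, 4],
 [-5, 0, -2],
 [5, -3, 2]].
||A||_2 ≈ 7.9858 (= sqrt(largest eigenvalue of A^T A))

||A||_2 = sigma_max(A) = sqrt(lambda_max(A^T A)). Form the symmetric matrix M = A^T A =
[[51, -14, 16],
 [-14, 10, -10],
 [16, -10, 24]].
Its characteristic polynomial (trace, sum of principal 2x2 minors, determinant of M give the coefficients) is
  p(λ) = det(λ I - M) = λ^3 - 85λ^2 + 1422λ - 4356.
No integer candidate from the rational root theorem (±divisors of 4356) is a root, so the roots are irrational. The cubic discriminant is Δ = 1372286196 > 0, so there are three distinct real roots. p(3) = -828 and p(4) = 36 have opposite signs, so a root lies in (3, 4); Newton's method refines it to λ ≈ 3.9546. p(17) = 166 and p(18) = -468 have opposite signs, so a root lies in (17, 18); Newton's method refines it to λ ≈ 17.2721. p(63) = -2088 and p(64) = 636 have opposite signs, so a root lies in (63, 64); Newton's method refines it to λ ≈ 63.7733. Check (Vieta): the three roots sum to 85, matching tr M = 85.
So the eigenvalues of A^T A are ≈ 3.9546, 17.2721, 63.7733 (all ≥ 0, as they must be for A^T A). The largest is λ_max ≈ 63.7733, hence ||A||_2 = sqrt(λ_max) ≈ 7.9858.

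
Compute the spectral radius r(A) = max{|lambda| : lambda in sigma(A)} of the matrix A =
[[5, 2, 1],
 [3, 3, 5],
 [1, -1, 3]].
r(A) ≈ 6.7457

The eigenvalues of A are the roots of its characteristic polynomial. With M = A (coefficients from the trace, the sum of principal 2x2 minors, and det A):
  p(λ) = det(λ I - M) = λ^3 - 11λ^2 + 37λ - 56.
No integer candidate from the rational root theorem (±divisors of 56) is a root, so the roots are irrational. The cubic discriminant is Δ = -9523 < 0, so there is one real root and a complex-conjugate pair. p(6) = -14 and p(7) = 7 have opposite signs, so a root lies in (6, 7); Newton's method refines it to λ ≈ 6.7457. Dividing out (λ - (6.7457)) leaves approximately λ^2 - 4.2543λ + 8.3016. For λ^2 - 4.2543λ + 8.3016 the discriminant is -15.1071. It is negative, so the remaining roots are the complex-conjugate pair λ ≈ 2.1272 ± 1.9434i. Their product equals the constant term, so |λ|^2 ≈ 8.3016 and |λ| ≈ 2.8813.
Thus the eigenvalues (to 4 decimals) are 6.7457 (modulus 6.7457); 2.1272 ± 1.9434i (modulus 2.8813). The spectral radius is the largest modulus: r(A) ≈ 6.7457. (Cross-check: r(A) ≤ ||A||_2 ≈ 8.2208; equality holds whenever A is normal, though it can also hold for some non-normal A.)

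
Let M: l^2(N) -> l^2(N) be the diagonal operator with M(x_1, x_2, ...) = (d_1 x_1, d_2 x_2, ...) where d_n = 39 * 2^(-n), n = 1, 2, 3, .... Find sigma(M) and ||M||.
sigma(M) = {39 * 2^(-n) : n ≥ 1} ∪ {0}; ||M|| = 39/2

A bounded diagonal operator on l^2 with diagonal entries d_n has spectrum equal to the closure of {d_n : n ≥ 1}: every d_n is an eigenvalue (with eigenvector e_n), so {d_n} ⊂ sigma(M); the spectrum is closed, so its closure is too; and for lambda not in the closure, (M - lambda I) has bounded inverse (the diagonal entries 1/(d_n - lambda) are bounded). For our sequence d_n = 39 * 2^(-n), n = 1, 2, 3, ...:
  - {d_n} = {39 * 2^(-n) : n ≥ 1}; the only limit point is 0
  - closure = {39 * 2^(-n) : n ≥ 1} ∪ {0}
For the norm: a diagonal operator has ||M|| = sup_n |d_n|. Here d_n = 39 * 2^(-n) is positive and decreasing, so sup_n |d_n| = d_1 = 39/2. So ||M|| = 39/2.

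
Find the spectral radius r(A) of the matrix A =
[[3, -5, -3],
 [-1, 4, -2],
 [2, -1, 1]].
r(A) ≈ 6.188

The eigenvalues of A are the roots of its characteristic polynomial. With M = A (coefficients from the trace, the sum of principal 2x2 minors, and det A):
  p(λ) = det(λ I - M) = λ^3 - 8λ^2 + 18λ - 42.
No integer candidate from the rational root theorem (±divisors of 42) is a root, so the roots are irrational. The cubic discriminant is Δ = -27372 < 0, so there is one real root and a complex-conjugate pair. p(6) = -6 and p(7) = 35 have opposite signs, so a root lies in (6, 7); Newton's method refines it to λ ≈ 6.188. Dividing out (λ - (6.188)) leaves approximately λ^2 - 1.812λ + 6.7873. For λ^2 - 1.812λ + 6.7873 the discriminant is -23.866. It is negative, so the remaining roots are the complex-conjugate pair λ ≈ 0.906 ± 2.4426i. Their product equals the constant term, so |λ|^2 ≈ 6.7873 and |λ| ≈ 2.6053.
Thus the eigenvalues (to 4 decimals) are 6.188 (modulus 6.188); 0.906 ± 2.4426i (modulus 2.6053). The spectral radius is the largest modulus: r(A) ≈ 6.188. (Cross-check: r(A) ≤ ||A||_2 ≈ 7.3945; equality holds whenever A is normal, though it can also hold for some non-normal A.)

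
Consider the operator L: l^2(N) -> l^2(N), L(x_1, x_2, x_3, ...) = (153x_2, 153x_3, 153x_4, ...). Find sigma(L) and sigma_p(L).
sigma(L) = closed disk {z in C : |z| ≤ 153}; sigma_p(L) = open disk {z in C : |z| < 153}

Note L = 153·V where V is the unit left shift (V x)_k = x_{k+1}; so sigma(L) = 153·sigma(V) and ||L|| = 153||V||. ||L x||^2 = 23409sum_{k≥2} |x_k|^2 ≤ 23409||x||^2, with equality on {x : x_1 = 0}, so ||L|| = 153. For any lambda with |lambda| < 153, set r = lambda/153 (|r| < 1); the vector x = (1, r, r^2, ...) is in l^2 and satisfies L x = 153(r, r^2, ...) = lambda x, so lambda is an eigenvalue. On the boundary |lambda| = 153 the geometric series diverges, so no l^2 eigenvector exists, but these lambda lie in the approximate point spectrum. Hence sigma(L) is the closed disk of radius 153 and sigma_p(L) is the open disk.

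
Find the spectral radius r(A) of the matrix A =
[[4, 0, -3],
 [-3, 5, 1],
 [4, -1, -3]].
r(A) ≈ 4.3615

The eigenvalues of A are the roots of its characteristic polynomial. With M = A (coefficients from the trace, the sum of principal 2x2 minors, and det A):
  p(λ) = det(λ I - M) = λ^3 - 6λ^2 + 6λ + 5.
No integer candidate from the rational root theorem (±divisors of 5) is a root, so the roots are irrational. The cubic discriminant is Δ = 837 > 0, so there are three distinct real roots. p(-1) = -8 and p(0) = 5 have opposite signs, so a root lies in (-1, 0); Newton's method refines it to λ ≈ -0.5289. p(2) = 1 and p(3) = -4 have opposite signs, so a root lies in (2, 3); Newton's method refines it to λ ≈ 2.1674. p(4) = -3 and p(5) = 10 have opposite signs, so a root lies in (4, 5); Newton's method refines it to λ ≈ 4.3615. Check (Vieta): the three roots sum to 6, matching tr M = 6.
Thus the eigenvalues (to 4 decimals) are -0.5289 (modulus 0.5289); 2.1674 (modulus 2.1674); 4.3615 (modulus 4.3615). The spectral radius is the largest modulus: r(A) ≈ 4.3615. (Cross-check: r(A) ≤ ||A||_2 ≈ 8.2931; equality holds whenever A is normal, though it can also hold for some non-normal A.)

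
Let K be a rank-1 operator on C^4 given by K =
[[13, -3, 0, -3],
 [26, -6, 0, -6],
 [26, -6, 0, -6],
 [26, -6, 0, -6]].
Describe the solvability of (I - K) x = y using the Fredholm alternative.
(I - K) is singular (det(I - K) = 0, i.e. 1 ∈ sigma(K)). (I - K) x = y is solvable iff y ⊥ ker((I - K)^*) = span{(13, -3, 0, -3)}, i.e. iff 13y_1 - 3y_2 - 3y_4 = 0. When solvable, the solutions are x = y + c·(1, 2, 2, 2), c arbitrary (ker(I - K) = span{(1, 2, 2, 2)}, dimension 1).

K has rank 1, so it is an outer product K = u v^T: every row of K is a multiple of one row vector. Reading off the entries, u = (1, 2, 2, 2) and v = (13, -3, 0, -3) (row i of K equals u_i·v^T). A rank-one matrix u v^T satisfies K u = u (v·u) and kills the (3)-dimensional subspace v^⊥, so its characteristic polynomial is lambda^3 (lambda - v·u) with v·u = tr K = 1. Hence the eigenvalues of I - K are 1 (multiplicity 3) and 1 - (1) = 0, so det(I - K) = 0. (Direct check: I - K =
[[-12, 3, 0, 3],
 [-26, 7, 0, 6],
 [-26, 6, 1, 6],
 [-26, 6, 0, 7]]
has determinant 0.) So 1 is an eigenvalue of K and (I - K) is not invertible. The finite-dimensional Fredholm alternative says: either (I - K) is invertible, or ker(I - K) ≠ {0} and then range(I - K) = ker((I - K)^*)^⊥, with dim ker(I - K) = dim ker((I - K)^*). We are in the second case, so we need both kernels. Kernel of I - K: (I - K) u = u - u (v·u) = u - u = 0, so ker(I - K) = span{u} = span{(1, 2, 2, 2)} (it is exactly 1-dimensional because rank(I - K) = 3). Kernel of the adjoint: K is real, so (I - K)^* = I - K^T = I - v u^T, and (I - v u^T) v = v - v (u·v) = 0; hence ker((I - K)^*) = span{v} = span{(13, -3, 0, -3)}. Therefore (I - K) x = y is solvable iff <y, v> = 0, i.e. iff 13y_1 - 3y_2 - 3y_4 = 0. When this holds, K y = u (v·y) = 0, so (I - K) y = y and x = y is a particular solution; the full solution set is the line x = y + c·u = y + c·(1, 2, 2, 2), c ∈ C.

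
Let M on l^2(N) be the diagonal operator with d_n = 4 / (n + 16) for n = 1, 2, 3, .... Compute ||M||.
||M|| = 4/17 (attained at n = 1)

For M diagonal, ||M|| = sup_n |d_n| = sup_n 4/(n + 16). This is positive and strictly decreasing in n, so the supremum is attained at n = 1: d_1 = 4/(1 + 16) = 4/17. Hence ||M|| = 4/17.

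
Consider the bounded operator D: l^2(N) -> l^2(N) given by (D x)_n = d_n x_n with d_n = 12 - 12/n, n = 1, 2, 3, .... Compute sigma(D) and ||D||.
sigma(D) = {12 - 12/n : n ≥ 1} ∪ {12}; ||D|| = 12

A bounded diagonal operator on l^2 with diagonal entries d_n has spectrum equal to the closure of {d_n : n ≥ 1}: every d_n is an eigenvalue (with eigenvector e_n), so {d_n} ⊂ sigma(D); the spectrum is closed, so its closure is too; and for lambda not in the closure, (D - lambda I) has bounded inverse (the diagonal entries 1/(d_n - lambda) are bounded). For our sequence d_n = 12 - 12/n, n = 1, 2, 3, ...:
  - {d_n} = {12 - 12/n : n ≥ 1}; the only limit point is 12
  - closure = {12 - 12/n : n ≥ 1} ∪ {12}
For the norm: a diagonal operator has ||D|| = sup_n |d_n|. Here d_n = 12 - 12/n increases monotonically from d_1 = 0 toward 12, with all terms in [0, 12); so sup_n |d_n| = 12 (the supremum is the limit, not attained). So ||D|| = 12.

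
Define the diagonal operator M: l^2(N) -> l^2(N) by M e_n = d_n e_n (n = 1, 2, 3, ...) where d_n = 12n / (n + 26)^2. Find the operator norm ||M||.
||M|| = 3/26 (attained at n = 26)

For M diagonal, ||M|| = sup_n |d_n|. Treat f(x) = 12x / (x + 26)^2 for real x > 0. By the quotient rule, f'(x) = 12(26 - x)/(x + 26)^3, which is positive for x < 26 and negative for x > 26. So f has a unique maximum at x = 26, and since 26 is a positive integer, the supremum over n ≥ 1 is attained at n = 26: d_26 = 12·26/(26 + 26)^2 = 12·26/2704 = 3/26. Hence ||M|| = 3/26.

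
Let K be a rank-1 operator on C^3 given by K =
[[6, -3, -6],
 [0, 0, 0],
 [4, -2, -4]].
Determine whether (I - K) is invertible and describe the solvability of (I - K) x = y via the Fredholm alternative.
(I - K) is invertible (det(I - K) = -1 ≠ 0), so for every y in C^3 the equation (I - K) x = y has a unique solution.

K has rank 1, so it is an outer product K = u v^T: every row of K is a multiple of one row vector. Reading off the entries, u = (3, 0, 2) and v = (2, -1, -2) (row i of K equals u_i·v^T). A rank-one matrix u v^T satisfies K u = u (v·u) and kills the (2)-dimensional subspace v^⊥, so its characteristic polynomial is lambda^2 (lambda - v·u) with v·u = tr K = 2. Hence the eigenvalues of I - K are 1 (multiplicity 2) and 1 - (2) = -1, so det(I - K) = -1. (Direct check: I - K =
[[-5, 3, 6],
 [0, 1, 0],
 [-4, 2, 5]]
has determinant -1.) The finite-dimensional Fredholm alternative says: either (I - K) is invertible, or ker(I - K) ≠ {0} and then range(I - K) = ker((I - K)^*)^⊥, with dim ker(I - K) = dim ker((I - K)^*). Since det(I - K) ≠ 0, 1 is not an eigenvalue of K and ker(I - K) = {0}, so we are in the first case: for every y there is a unique x = (I - K)^(-1) y. Explicitly, by the Sherman–Morrison formula, (I - u v^T)^(-1) = I + u v^T/(1 - v·u), i.e. (I - K)^(-1) = I - K.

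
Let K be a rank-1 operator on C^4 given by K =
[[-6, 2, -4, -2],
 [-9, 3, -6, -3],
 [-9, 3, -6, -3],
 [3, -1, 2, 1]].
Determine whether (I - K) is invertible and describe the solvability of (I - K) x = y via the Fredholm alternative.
(I - K) is invertible (det(I - K) = 9 ≠ 0), so for every y in C^4 the equation (I - K) x = y has a unique solution.

K has rank 1, so it is an outer product K = u v^T: every row of K is a multiple of one row vector. Reading off the entries, u = (-2, -3, -3, 1) and v = (3, -1, 2, 1) (row i of K equals u_i·v^T). A rank-one matrix u v^T satisfies K u = u (v·u) and kills the (3)-dimensional subspace v^⊥, so its characteristic polynomial is lambda^3 (lambda - v·u) with v·u = tr K = -8. Hence the eigenvalues of I - K are 1 (multiplicity 3) and 1 - (-8) = 9, so det(I - K) = 9. (Direct check: I - K =
[[7, -2, 4, 2],
 [9, -2, 6, 3],
 [9, -3, 7, 3],
 [-3, 1, -2, 0]]
has determinant 9.) The finite-dimensional Fredholm alternative says: either (I - K) is invertible, or ker(I - K) ≠ {0} and then range(I - K) = ker((I - K)^*)^⊥, with dim ker(I - K) = dim ker((I - K)^*). Since det(I - K) ≠ 0, 1 is not an eigenvalue of K and ker(I - K) = {0}, so we are in the first case: for every y there is a unique x = (I - K)^(-1) y. Explicitly, by the Sherman–Morrison formula, (I - u v^T)^(-1) = I + u v^T/(1 - v·u), i.e. (I - K)^(-1) = I + K/(9).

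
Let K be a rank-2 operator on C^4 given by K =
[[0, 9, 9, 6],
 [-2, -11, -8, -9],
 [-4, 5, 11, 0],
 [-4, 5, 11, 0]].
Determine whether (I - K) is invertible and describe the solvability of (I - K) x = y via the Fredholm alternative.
(I - K) is invertible (det(I - K) = 43 ≠ 0), so for every y in C^4 the equation (I - K) x = y has a unique solution.

K has rank 2 and factors as K = U V^T = u1 v1^T + u2 v2^T with u1 = (0, -1, -2, -2), v1 = (2, 2, -1, 3), u2 = (-3, 3, -3, -3), v2 = (0, -3, -3, -2) (multiplying out reproduces the displayed K). The nonzero eigenvalues of U V^T coincide with those of the 2 x 2 matrix G = V^T U = [[v1·u1, v1·u2], [v2·u1, v2·u2]] = [[-6, -6], [13, 6]], and by the Sylvester determinant identity det(I_4 - U V^T) = det(I_2 - V^T U) = det([[7, 6], [-13, -5]]) = (7)(-5) - (6)(-13) = 43. (Direct check: I - K =
[[1, -9, -9, -6],
 [2, 12, 8, 9],
 [4, -5, -10, 0],
 [4, -5, -11, 1]]
has determinant 43.) The finite-dimensional Fredholm alternative says: either (I - K) is invertible, or ker(I - K) ≠ {0} and then range(I - K) = ker((I - K)^*)^⊥, with dim ker(I - K) = dim ker((I - K)^*). Since det(I - K) ≠ 0, 1 is not an eigenvalue of K and ker(I - K) = {0}, so we are in the first case: for every y there is a unique x = (I - K)^(-1) y. (Explicitly, by the Woodbury identity, (I - U V^T)^(-1) = I + U (I_2 - G)^(-1) V^T.)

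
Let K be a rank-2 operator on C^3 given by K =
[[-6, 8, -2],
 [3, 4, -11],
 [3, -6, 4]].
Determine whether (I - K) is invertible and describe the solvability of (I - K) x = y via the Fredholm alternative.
(I - K) is invertible (det(I - K) = -117 ≠ 0), so for every y in C^3 the equation (I - K) x = y has a unique solution.

K has rank 2 and factors as K = U V^T = u1 v1^T + u2 v2^T with u1 = (-2, 1, 1), v1 = (3, -2, -2), u2 = (-2, -3, 2), v2 = (0, -2, 3) (multiplying out reproduces the displayed K). The nonzero eigenvalues of U V^T coincide with those of the 2 x 2 matrix G = V^T U = [[v1·u1, v1·u2], [v2·u1, v2·u2]] = [[-10, -4], [1, 12]], and by the Sylvester determinant identity det(I_3 - U V^T) = det(I_2 - V^T U) = det([[11, 4], [-1, -11]]) = (11)(-11) - (4)(-1) = -117. (Direct check: I - K =
[[7, -8, 2],
 [-3, -3, 11],
 [-3, 6, -3]]
has determinant -117.) The finite-dimensional Fredholm alternative says: either (I - K) is invertible, or ker(I - K) ≠ {0} and then range(I - K) = ker((I - K)^*)^⊥, with dim ker(I - K) = dim ker((I - K)^*). Since det(I - K) ≠ 0, 1 is not an eigenvalue of K and ker(I - K) = {0}, so we are in the first case: for every y there is a unique x = (I - K)^(-1) y. (Explicitly, by the Woodbury identity, (I - U V^T)^(-1) = I + U (I_2 - G)^(-1) V^T.)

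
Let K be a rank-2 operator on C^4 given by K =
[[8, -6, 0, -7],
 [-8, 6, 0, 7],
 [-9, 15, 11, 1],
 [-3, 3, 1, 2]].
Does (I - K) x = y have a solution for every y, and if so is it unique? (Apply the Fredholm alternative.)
(I - K) is invertible (det(I - K) = 135 ≠ 0), so for every y in C^4 the equation (I - K) x = y has a unique solution.

K has rank 2 and factors as K = U V^T = u1 v1^T + u2 v2^T with u1 = (3, -3, -2, -1), v1 = (3, -3, -1, -2), u2 = (1, -1, 3, 0), v2 = (-1, 3, 3, -1) (multiplying out reproduces the displayed K). The nonzero eigenvalues of U V^T coincide with those of the 2 x 2 matrix G = V^T U = [[v1·u1, v1·u2], [v2·u1, v2·u2]] = [[22, 3], [-17, 5]], and by the Sylvester determinant identity det(I_4 - U V^T) = det(I_2 - V^T U) = det([[-21, -3], [17, -4]]) = (-21)(-4) - (-3)(17) = 135. (Direct check: I - K =
[[-7, 6, 0, 7],
 [8, -5, 0, -7],
 [9, -15, -10, -1],
 [3, -3, -1, -1]]
has determinant 135.) The finite-dimensional Fredholm alternative says: either (I - K) is invertible, or ker(I - K) ≠ {0} and then range(I - K) = ker((I - K)^*)^⊥, with dim ker(I - K) = dim ker((I - K)^*). Since det(I - K) ≠ 0, 1 is not an eigenvalue of K and ker(I - K) = {0}, so we are in the first case: for every y there is a unique x = (I - K)^(-1) y. (Explicitly, by the Woodbury identity, (I - U V^T)^(-1) = I + U (I_2 - G)^(-1) V^T.)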